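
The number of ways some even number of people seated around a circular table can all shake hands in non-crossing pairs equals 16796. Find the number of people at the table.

Non-crossing handshake pairings of 2n people are counted by C_n. Since C_10 = 16796, the index is 10.
So n = 10, and there are 2n = 20 people.

20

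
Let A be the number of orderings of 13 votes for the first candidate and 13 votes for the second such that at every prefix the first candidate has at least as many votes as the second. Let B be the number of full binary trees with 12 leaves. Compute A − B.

684114

Ballot sequences with n votes each where one side never trails are Dyck words, counted by C_n; here n = 13. So A = C_13 = 742900.
A full binary tree with L leaves has L−1 internal nodes and is counted by C_{L−1}; L = 12 gives C_11. So B = C_11 = 58786.
A − B = 742900 − 58786 = 684114.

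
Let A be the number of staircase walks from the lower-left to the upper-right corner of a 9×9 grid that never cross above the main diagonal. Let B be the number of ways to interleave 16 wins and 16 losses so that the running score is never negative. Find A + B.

35362532

Monotone paths in an n×n grid that stay weakly below the diagonal are counted by C_n; here n = 9. So A = C_9 = 4862.
Reading a vote for the leader as '(' and for the other as ')' turns such a sequence into a balanced string of 16 pairs, so the count is C_16. So B = C_16 = 35357670.
A + B = 4862 + 35357670 = 35362532.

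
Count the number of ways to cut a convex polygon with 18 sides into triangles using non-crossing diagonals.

Triangulations of a convex m-gon are counted by C_{m−2}; with m = 18 this is C_16.
C_16 = C_15 · 2(2·15+1)/(15+2) = 9694845 · 62/17 = 35357670.

35357670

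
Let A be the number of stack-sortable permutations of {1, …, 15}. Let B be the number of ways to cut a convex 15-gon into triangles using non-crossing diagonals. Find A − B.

8951945

By Knuth's characterisation, the stack-sortable permutations of length 15 are the 231-avoiders, numbering C_15. So A = C_15 = 9694845.
A convex 15-gon is triangulated into 13 triangles, and the number of such triangulations is the Catalan number C_{15−2} = C_13. So B = C_13 = 742900.
A − B = 9694845 − 742900 = 8951945.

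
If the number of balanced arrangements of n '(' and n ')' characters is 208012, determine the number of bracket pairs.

Balanced strings of n bracket-pairs are counted by C_n, and C_12 = 208012.

12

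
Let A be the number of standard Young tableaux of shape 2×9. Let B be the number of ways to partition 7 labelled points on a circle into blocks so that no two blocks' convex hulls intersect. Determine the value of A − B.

By the hook-length formula (or a Dyck-path bijection), SYT of shape 2×9 number C_9. So A = C_9 = 4862.
The non-crossing partitions of [7] form a lattice of size C_7. So B = C_7 = 429.
A − B = 4862 − 429 = 4433.

4433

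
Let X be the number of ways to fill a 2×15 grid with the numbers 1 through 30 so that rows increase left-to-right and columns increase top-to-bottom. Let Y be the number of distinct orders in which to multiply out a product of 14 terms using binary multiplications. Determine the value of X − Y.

8951945

Standard Young tableaux of shape 2×n are counted by C_n; here n = 15. So X = C_15 = 9694845.
Ways to associate a product of 14 factors correspond to binary trees on 14 leaves, so the count is C_13. So Y = C_13 = 742900.
X − Y = 9694845 − 742900 = 8951945.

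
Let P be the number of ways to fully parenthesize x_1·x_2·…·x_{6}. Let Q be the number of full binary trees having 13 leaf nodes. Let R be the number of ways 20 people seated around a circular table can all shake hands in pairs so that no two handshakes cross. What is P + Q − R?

Parenthesizations of m factors correspond to full binary trees with m leaves, counted by C_{m−1}; m = 6 gives C_5. So P = C_5 = 42.
A full binary tree with L leaves has L−1 internal nodes and is counted by C_{L−1}; L = 13 gives C_12. So Q = C_12 = 208012.
With 20 = 2·10 people, non-crossing handshake pairings are non-crossing perfect matchings on a circle, counted by C_10. So R = C_10 = 16796.
P + Q − R = 42 + 208012 − 16796 = 191258.

191258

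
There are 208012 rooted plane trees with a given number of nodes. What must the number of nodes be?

Rooted ordered trees on m nodes are counted by C_{m−1}. Since C_12 = 208012, the index is 12.
So the index is 12, and the number of nodes is 12 + 1 = 13.

13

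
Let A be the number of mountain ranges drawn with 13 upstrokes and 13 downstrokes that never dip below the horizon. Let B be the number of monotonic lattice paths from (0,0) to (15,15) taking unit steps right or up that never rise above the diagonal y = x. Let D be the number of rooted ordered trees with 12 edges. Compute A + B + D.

Paths of 13 up- and 13 down-steps that never dip below the axis are Dyck paths; their count is C_13. So A = C_13 = 742900.
Monotone paths in an n×n grid that stay weakly below the diagonal are counted by C_n; here n = 15. So B = C_15 = 9694845.
Rooted ordered trees with n edges are counted by C_n; here n = 12. So D = C_12 = 208012.
A + B + D = 742900 + 9694845 + 208012 = 10645757.

10645757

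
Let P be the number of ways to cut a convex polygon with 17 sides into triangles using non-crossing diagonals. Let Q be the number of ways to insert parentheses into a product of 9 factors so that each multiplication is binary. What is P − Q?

9693415

Triangulations of a convex m-gon are counted by C_{m−2}; with m = 17 this is C_15. So P = C_15 = 9694845.
Ways to associate a product of 9 factors correspond to binary trees on 9 leaves, so the count is C_8. So Q = C_8 = 1430.
P − Q = 9694845 − 1430 = 9693415.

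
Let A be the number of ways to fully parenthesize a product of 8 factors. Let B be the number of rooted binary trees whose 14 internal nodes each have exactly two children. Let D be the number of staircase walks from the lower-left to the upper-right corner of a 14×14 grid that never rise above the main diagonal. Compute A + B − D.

Bracketing 8 factors into binary products is counted by C_{8−1} = C_7. So A = C_7 = 429.
Full binary trees with n internal nodes are counted by C_n; here n = 14. So B = C_14 = 2674440.
Monotone paths in an n×n grid that stay weakly below the diagonal are counted by C_n; here n = 14. So D = C_14 = 2674440.
A + B − D = 429 + 2674440 − 2674440 = 429.

429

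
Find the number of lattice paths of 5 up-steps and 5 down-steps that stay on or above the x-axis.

42

Dyck paths of semilength n (length 2n) are counted by C_n; here n = 5.
C_5 = C_4 · 2(2·4+1)/(4+2) = 14 · 18/6 = 42.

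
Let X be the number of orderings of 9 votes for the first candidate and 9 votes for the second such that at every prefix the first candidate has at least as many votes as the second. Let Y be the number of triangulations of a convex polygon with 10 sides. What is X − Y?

Ballot sequences with n votes each where one side never trails are Dyck words, counted by C_n; here n = 9. So X = C_9 = 4862.
Triangulations of a convex m-gon are counted by C_{m−2}; with m = 10 this is C_8. So Y = C_8 = 1430.
X − Y = 4862 − 1430 = 3432.

3432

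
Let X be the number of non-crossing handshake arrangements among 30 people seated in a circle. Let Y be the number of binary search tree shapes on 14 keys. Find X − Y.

With 30 = 2·15 people, non-crossing handshake pairings are non-crossing perfect matchings on a circle, counted by C_15. So X = C_15 = 9694845.
There are C_n binary search tree shapes on n keys; with n = 14 that is C_14. So Y = C_14 = 2674440.
X − Y = 9694845 − 2674440 = 7020405.

7020405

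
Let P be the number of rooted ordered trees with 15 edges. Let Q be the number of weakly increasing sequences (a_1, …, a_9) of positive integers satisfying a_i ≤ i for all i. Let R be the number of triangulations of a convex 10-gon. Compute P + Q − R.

A rooted plane tree with 15 edges has 16 nodes, and the count is C_15. So P = C_15 = 9694845.
Such sub-staircase sequences of length n are counted by C_n; here n = 9. So Q = C_9 = 4862.
The number of triangulations of a 10-gon is the Catalan number C_8 (index = sides − 2). So R = C_8 = 1430.
P + Q − R = 9694845 + 4862 − 1430 = 9698277.

9698277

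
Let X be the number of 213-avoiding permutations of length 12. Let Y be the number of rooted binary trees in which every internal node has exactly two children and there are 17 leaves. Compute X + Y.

35565682

Permutations of [n] avoiding any single length-3 pattern are counted by C_n; here n = 12. So X = C_12 = 208012.
A full binary tree with L leaves has L−1 internal nodes and is counted by C_{L−1}; L = 17 gives C_16. So Y = C_16 = 35357670.
X + Y = 208012 + 35357670 = 35565682.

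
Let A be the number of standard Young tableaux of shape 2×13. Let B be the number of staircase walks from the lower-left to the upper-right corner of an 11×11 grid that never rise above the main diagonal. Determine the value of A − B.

684114

Standard Young tableaux of shape 2×n are counted by C_n; here n = 13. So A = C_13 = 742900.
Sub-diagonal monotone paths from (0,0) to (11,11) biject with Dyck paths of semilength 11, giving C_11. So B = C_11 = 58786.
A − B = 742900 − 58786 = 684114.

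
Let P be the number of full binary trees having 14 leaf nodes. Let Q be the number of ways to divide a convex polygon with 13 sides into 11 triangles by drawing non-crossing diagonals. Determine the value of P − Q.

A full binary tree with L leaves has L−1 internal nodes and is counted by C_{L−1}; L = 14 gives C_13. So P = C_13 = 742900.
A convex 13-gon is triangulated into 11 triangles, and the number of such triangulations is the Catalan number C_{13−2} = C_11. So Q = C_11 = 58786.
P − Q = 742900 − 58786 = 684114.

684114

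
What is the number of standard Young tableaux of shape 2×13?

742900

Standard Young tableaux of shape 2×n are counted by C_n; here n = 13.
C_13 = 742900.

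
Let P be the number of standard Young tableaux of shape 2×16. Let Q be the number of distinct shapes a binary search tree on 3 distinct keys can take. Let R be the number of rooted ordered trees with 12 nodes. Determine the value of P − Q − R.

Standard Young tableaux of shape 2×n are counted by C_n; here n = 16. So P = C_16 = 35357670.
Binary trees (left/right distinguished) on n nodes are counted by C_n; here n = 3. So Q = C_3 = 5.
A rooted plane tree on 12 nodes has 11 edges, and such trees are counted by C_11. So R = C_11 = 58786.
P − Q − R = 35357670 − 5 − 58786 = 35298879.

35298879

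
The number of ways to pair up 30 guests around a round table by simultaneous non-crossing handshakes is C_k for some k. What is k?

15

With 30 = 2·15 people, non-crossing handshake pairings are non-crossing perfect matchings on a circle, counted by C_15.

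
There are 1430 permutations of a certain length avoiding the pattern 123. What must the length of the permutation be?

8

Permutations of [n] avoiding a fixed length-3 pattern are counted by C_n. The Catalan number equal to 1430 is C_8.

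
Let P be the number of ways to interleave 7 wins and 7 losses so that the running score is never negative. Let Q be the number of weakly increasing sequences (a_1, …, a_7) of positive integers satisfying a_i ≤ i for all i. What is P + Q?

858

Ballot sequences with n votes each where one side never trails are Dyck words, counted by C_n; here n = 7. So P = C_7 = 429.
Such sub-staircase sequences of length n are counted by C_n; here n = 7. So Q = C_7 = 429.
P + Q = 429 + 429 = 858.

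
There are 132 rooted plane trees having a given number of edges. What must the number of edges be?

6

Rooted ordered trees with n edges are counted by C_n. Since C_6 = 132, the index is 6.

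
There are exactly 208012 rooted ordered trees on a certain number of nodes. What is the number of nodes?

13

Rooted ordered trees on m nodes are counted by C_{m−1}, and C_12 = 208012.
So the index is 12, and the number of nodes is 12 + 1 = 13.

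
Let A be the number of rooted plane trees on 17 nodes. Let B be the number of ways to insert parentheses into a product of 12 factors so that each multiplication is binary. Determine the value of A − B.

35298884

Rooted ordered (plane) trees on m nodes have m−1 edges and are counted by C_{m−1}; m = 17 gives C_16. So A = C_16 = 35357670.
Parenthesizations of m factors correspond to full binary trees with m leaves, counted by C_{m−1}; m = 12 gives C_11. So B = C_11 = 58786.
A − B = 35357670 − 58786 = 35298884.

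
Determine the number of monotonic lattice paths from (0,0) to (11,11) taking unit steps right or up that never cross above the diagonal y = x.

Monotone paths in an n×n grid that stay weakly below the diagonal are counted by C_n; here n = 11.
C_11 = C(22,11)/12 = 705432/12 = 58786.

58786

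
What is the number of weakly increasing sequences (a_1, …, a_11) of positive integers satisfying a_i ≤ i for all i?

Such sub-staircase sequences of length n are counted by C_n; here n = 11.
C_11 = C_10 · 2(2·10+1)/(10+2) = 16796 · 42/12 = 58786.

58786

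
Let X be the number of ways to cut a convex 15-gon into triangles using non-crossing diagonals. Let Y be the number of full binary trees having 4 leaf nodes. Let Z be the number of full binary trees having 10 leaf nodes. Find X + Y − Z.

The number of triangulations of a 15-gon is the Catalan number C_13 (index = sides − 2). So X = C_13 = 742900.
Full binary trees with 4 leaves have 4−1 = 3 internal nodes, so there are C_3 of them. So Y = C_3 = 5.
Full binary trees with 10 leaves have 10−1 = 9 internal nodes, so there are C_9 of them. So Z = C_9 = 4862.
X + Y − Z = 742900 + 5 − 4862 = 738043.

738043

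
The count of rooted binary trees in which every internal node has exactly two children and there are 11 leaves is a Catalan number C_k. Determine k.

10

Full binary trees with 11 leaves have 11−1 = 10 internal nodes, so there are C_10 of them.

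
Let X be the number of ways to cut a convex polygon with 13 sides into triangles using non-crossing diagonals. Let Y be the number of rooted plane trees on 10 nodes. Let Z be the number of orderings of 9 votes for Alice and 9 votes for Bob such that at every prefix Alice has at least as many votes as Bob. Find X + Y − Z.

Triangulations of a convex m-gon are counted by C_{m−2}; with m = 13 this is C_11. So X = C_11 = 58786.
Rooted ordered (plane) trees on m nodes have m−1 edges and are counted by C_{m−1}; m = 10 gives C_9. So Y = C_9 = 4862.
Ballot sequences with n votes each where one side never trails are Dyck words, counted by C_n; here n = 9. So Z = C_9 = 4862.
X + Y − Z = 58786 + 4862 − 4862 = 58786.

58786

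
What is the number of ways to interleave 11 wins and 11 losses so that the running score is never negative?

Ballot sequences with n votes each where one side never trails are Dyck words, counted by C_n; here n = 11.
C_11 = C_10 · 2(2·10+1)/(10+2) = 16796 · 42/12 = 58786.

58786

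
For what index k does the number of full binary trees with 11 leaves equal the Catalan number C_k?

Full binary trees with 11 leaves have 11−1 = 10 internal nodes, so there are C_10 of them.

10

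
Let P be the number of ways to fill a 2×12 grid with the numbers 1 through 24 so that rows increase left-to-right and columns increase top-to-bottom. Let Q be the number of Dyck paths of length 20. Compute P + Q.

Standard Young tableaux of shape 2×n are counted by C_n; here n = 12. So P = C_12 = 208012.
Dyck paths of semilength n (length 2n) are counted by C_n; here n = 10. So Q = C_10 = 16796.
P + Q = 208012 + 16796 = 224808.

224808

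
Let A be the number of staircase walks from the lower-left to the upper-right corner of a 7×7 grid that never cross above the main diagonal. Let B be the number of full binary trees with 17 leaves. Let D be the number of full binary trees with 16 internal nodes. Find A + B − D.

429

Sub-diagonal monotone paths from (0,0) to (7,7) biject with Dyck paths of semilength 7, giving C_7. So A = C_7 = 429.
Full binary trees with 17 leaves have 17−1 = 16 internal nodes, so there are C_16 of them. So B = C_16 = 35357670.
Full binary trees with n internal nodes are counted by C_n; here n = 16. So D = C_16 = 35357670.
A + B − D = 429 + 35357670 − 35357670 = 429.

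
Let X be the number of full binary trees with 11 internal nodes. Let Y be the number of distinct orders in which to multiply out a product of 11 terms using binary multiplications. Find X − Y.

Full binary trees with n internal nodes are counted by C_n; here n = 11. So X = C_11 = 58786.
Ways to associate a product of 11 factors correspond to binary trees on 11 leaves, so the count is C_10. So Y = C_10 = 16796.
X − Y = 58786 − 16796 = 41990.

41990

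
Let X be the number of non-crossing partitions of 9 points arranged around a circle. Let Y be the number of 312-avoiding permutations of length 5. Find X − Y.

4820

The non-crossing partitions of [9] form a lattice of size C_9. So X = C_9 = 4862.
For any fixed pattern of length 3, the pattern-avoiding permutations of [5] number C_5. So Y = C_5 = 42.
X − Y = 4862 − 42 = 4820.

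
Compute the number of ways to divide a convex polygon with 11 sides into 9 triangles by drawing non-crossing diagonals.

Triangulations of a convex m-gon are counted by C_{m−2}; with m = 11 this is C_9.
C_9 = 4862.

4862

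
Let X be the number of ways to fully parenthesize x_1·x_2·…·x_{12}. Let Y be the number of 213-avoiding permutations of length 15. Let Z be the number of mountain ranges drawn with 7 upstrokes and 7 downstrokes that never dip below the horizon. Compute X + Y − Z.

Ways to associate a product of 12 factors correspond to binary trees on 12 leaves, so the count is C_11. So X = C_11 = 58786.
For any fixed pattern of length 3, the pattern-avoiding permutations of [15] number C_15. So Y = C_15 = 9694845.
Dyck paths of semilength n (length 2n) are counted by C_n; here n = 7. So Z = C_7 = 429.
X + Y − Z = 58786 + 9694845 − 429 = 9753202.

9753202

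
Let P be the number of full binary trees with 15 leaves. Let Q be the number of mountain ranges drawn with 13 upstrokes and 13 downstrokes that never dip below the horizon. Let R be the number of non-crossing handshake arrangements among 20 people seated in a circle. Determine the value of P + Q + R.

Full binary trees with 15 leaves have 15−1 = 14 internal nodes, so there are C_14 of them. So P = C_14 = 2674440.
A Dyck path with 13 up-steps and 13 down-steps has semilength 13, so there are C_13 of them. So Q = C_13 = 742900.
With 20 = 2·10 people, non-crossing handshake pairings are non-crossing perfect matchings on a circle, counted by C_10. So R = C_10 = 16796.
P + Q + R = 2674440 + 742900 + 16796 = 3434136.

3434136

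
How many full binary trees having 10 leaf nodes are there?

Full binary trees with 10 leaves have 10−1 = 9 internal nodes, so there are C_9 of them.
C_9 = C(18,9)/10 = 48620/10 = 4862.

4862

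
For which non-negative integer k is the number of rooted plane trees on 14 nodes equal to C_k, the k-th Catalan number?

13

Rooted ordered (plane) trees on m nodes have m−1 edges and are counted by C_{m−1}; m = 14 gives C_13.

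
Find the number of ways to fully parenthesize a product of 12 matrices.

Ways to associate a product of 12 factors correspond to binary trees on 12 leaves, so the count is C_11.
C_11 = 58786.

58786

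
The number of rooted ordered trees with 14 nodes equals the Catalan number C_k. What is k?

Rooted ordered (plane) trees on m nodes have m−1 edges and are counted by C_{m−1}; m = 14 gives C_13.

13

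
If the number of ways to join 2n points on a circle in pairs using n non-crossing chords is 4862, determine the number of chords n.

Non-crossing pairings of 2n points on a circle are counted by C_n. The Catalan number equal to 4862 is C_9.

9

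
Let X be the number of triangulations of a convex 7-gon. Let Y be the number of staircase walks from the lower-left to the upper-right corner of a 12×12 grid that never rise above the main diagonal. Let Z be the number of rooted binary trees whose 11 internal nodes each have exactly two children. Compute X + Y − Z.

A convex 7-gon is triangulated into 5 triangles, and the number of such triangulations is the Catalan number C_{7−2} = C_5. So X = C_5 = 42.
Monotone paths in an n×n grid that stay weakly below the diagonal are counted by C_n; here n = 12. So Y = C_12 = 208012.
The number of full binary trees on 11 internal nodes is the Catalan number C_11. So Z = C_11 = 58786.
X + Y − Z = 42 + 208012 − 58786 = 149268.

149268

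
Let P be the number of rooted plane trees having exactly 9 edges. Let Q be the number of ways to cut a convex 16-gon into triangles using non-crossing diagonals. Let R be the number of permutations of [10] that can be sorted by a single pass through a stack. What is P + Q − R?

2662506

Rooted ordered trees with n edges are counted by C_n; here n = 9. So P = C_9 = 4862.
A convex 16-gon is triangulated into 14 triangles, and the number of such triangulations is the Catalan number C_{16−2} = C_14. So Q = C_14 = 2674440.
By Knuth's characterisation, the stack-sortable permutations of length 10 are the 231-avoiders, numbering C_10. So R = C_10 = 16796.
P + Q − R = 4862 + 2674440 − 16796 = 2662506.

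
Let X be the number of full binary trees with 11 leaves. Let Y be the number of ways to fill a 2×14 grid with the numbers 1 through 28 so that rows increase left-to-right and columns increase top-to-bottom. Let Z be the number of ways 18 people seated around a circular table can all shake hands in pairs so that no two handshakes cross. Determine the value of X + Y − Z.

2686374

Full binary trees with 11 leaves have 11−1 = 10 internal nodes, so there are C_10 of them. So X = C_10 = 16796.
Standard Young tableaux of shape 2×n are counted by C_n; here n = 14. So Y = C_14 = 2674440.
With 18 = 2·9 people, non-crossing handshake pairings are non-crossing perfect matchings on a circle, counted by C_9. So Z = C_9 = 4862.
X + Y − Z = 16796 + 2674440 − 4862 = 2686374.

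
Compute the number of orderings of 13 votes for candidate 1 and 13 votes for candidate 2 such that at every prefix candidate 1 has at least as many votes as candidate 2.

742900

Ballot sequences with n votes each where one side never trails are Dyck words, counted by C_n; here n = 13.
C_13 = 742900.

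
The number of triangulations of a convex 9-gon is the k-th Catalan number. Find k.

7

The number of triangulations of a 9-gon is the Catalan number C_7 (index = sides − 2).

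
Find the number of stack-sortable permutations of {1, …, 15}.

By Knuth's characterisation, the stack-sortable permutations of length 15 are the 231-avoiders, numbering C_15.
C_15 = C_14 · 2(2·14+1)/(14+2) = 2674440 · 58/16 = 9694845.

9694845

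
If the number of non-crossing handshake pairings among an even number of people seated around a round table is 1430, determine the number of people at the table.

16

Non-crossing handshake pairings of 2n people are counted by C_n, and C_8 = 1430.
So n = 8, and there are 2n = 16 people.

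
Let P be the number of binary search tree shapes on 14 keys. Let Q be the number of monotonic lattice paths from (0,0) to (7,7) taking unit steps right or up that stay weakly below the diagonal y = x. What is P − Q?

2674011

Rooted binary trees with 14 nodes (each child slot possibly empty) number C_14. So P = C_14 = 2674440.
Sub-diagonal monotone paths from (0,0) to (7,7) biject with Dyck paths of semilength 7, giving C_7. So Q = C_7 = 429.
P − Q = 2674440 − 429 = 2674011.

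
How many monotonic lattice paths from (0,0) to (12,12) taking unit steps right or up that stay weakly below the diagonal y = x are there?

Sub-diagonal monotone paths from (0,0) to (12,12) biject with Dyck paths of semilength 12, giving C_12.
C_12 = C(24,12)/13 = 2704156/13 = 208012.

208012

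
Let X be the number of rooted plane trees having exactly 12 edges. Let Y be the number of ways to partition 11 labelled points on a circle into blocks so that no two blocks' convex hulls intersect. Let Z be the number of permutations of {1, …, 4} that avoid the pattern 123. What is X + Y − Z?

266784

A rooted plane tree with 12 edges has 13 nodes, and the count is C_12. So X = C_12 = 208012.
The non-crossing partitions of [11] form a lattice of size C_11. So Y = C_11 = 58786.
Permutations of [n] avoiding any single length-3 pattern are counted by C_n; here n = 4. So Z = C_4 = 14.
X + Y − Z = 208012 + 58786 − 14 = 266784.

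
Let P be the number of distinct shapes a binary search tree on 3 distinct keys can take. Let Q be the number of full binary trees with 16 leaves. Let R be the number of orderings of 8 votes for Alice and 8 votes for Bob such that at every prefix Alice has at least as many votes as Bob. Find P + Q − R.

9693420

Binary trees (left/right distinguished) on n nodes are counted by C_n; here n = 3. So P = C_3 = 5.
A full binary tree with L leaves has L−1 internal nodes and is counted by C_{L−1}; L = 16 gives C_15. So Q = C_15 = 9694845.
Ballot sequences with n votes each where one side never trails are Dyck words, counted by C_n; here n = 8. So R = C_8 = 1430.
P + Q − R = 5 + 9694845 − 1430 = 9693420.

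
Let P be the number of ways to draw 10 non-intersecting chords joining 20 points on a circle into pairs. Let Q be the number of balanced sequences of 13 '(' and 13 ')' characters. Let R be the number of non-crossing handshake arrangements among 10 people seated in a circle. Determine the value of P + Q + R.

Non-crossing perfect matchings of 2n points on a circle are counted by C_n; with 20 points, n = 10. So P = C_10 = 16796.
With 13 pairs the number of balanced bracket strings is the Catalan number C_13. So Q = C_13 = 742900.
Non-crossing handshake pairings of 2n people are counted by C_n; 10 people gives n = 5. So R = C_5 = 42.
P + Q + R = 16796 + 742900 + 42 = 759738.

759738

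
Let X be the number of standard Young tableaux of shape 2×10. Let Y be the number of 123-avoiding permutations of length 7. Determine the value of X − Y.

Standard Young tableaux of shape 2×n are counted by C_n; here n = 10. So X = C_10 = 16796.
For any fixed pattern of length 3, the pattern-avoiding permutations of [7] number C_7. So Y = C_7 = 429.
X − Y = 16796 − 429 = 16367.

16367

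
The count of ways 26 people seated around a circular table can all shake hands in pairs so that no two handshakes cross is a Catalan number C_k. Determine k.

With 26 = 2·13 people, non-crossing handshake pairings are non-crossing perfect matchings on a circle, counted by C_13.

13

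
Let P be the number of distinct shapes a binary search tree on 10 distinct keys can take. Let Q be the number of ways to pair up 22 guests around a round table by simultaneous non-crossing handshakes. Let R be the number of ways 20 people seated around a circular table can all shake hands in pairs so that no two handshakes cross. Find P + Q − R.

58786

Binary trees (left/right distinguished) on n nodes are counted by C_n; here n = 10. So P = C_10 = 16796.
Non-crossing handshake pairings of 2n people are counted by C_n; 22 people gives n = 11. So Q = C_11 = 58786.
With 20 = 2·10 people, non-crossing handshake pairings are non-crossing perfect matchings on a circle, counted by C_10. So R = C_10 = 16796.
P + Q − R = 16796 + 58786 − 16796 = 58786.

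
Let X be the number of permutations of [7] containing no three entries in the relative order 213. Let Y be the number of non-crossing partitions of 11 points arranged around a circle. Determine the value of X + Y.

For any fixed pattern of length 3, the pattern-avoiding permutations of [7] number C_7. So X = C_7 = 429.
Non-crossing partitions of an n-element set are counted by C_n; here n = 11. So Y = C_11 = 58786.
X + Y = 429 + 58786 = 59215.

59215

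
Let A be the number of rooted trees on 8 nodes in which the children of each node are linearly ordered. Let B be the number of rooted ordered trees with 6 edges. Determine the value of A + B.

Rooted ordered (plane) trees on m nodes have m−1 edges and are counted by C_{m−1}; m = 8 gives C_7. So A = C_7 = 429.
Rooted ordered trees with n edges are counted by C_n; here n = 6. So B = C_6 = 132.
A + B = 429 + 132 = 561.

561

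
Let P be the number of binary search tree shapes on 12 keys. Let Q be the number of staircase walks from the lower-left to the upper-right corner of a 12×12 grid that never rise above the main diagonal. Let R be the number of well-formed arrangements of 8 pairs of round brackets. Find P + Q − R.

Rooted binary trees with 12 nodes (each child slot possibly empty) number C_12. So P = C_12 = 208012.
Sub-diagonal monotone paths from (0,0) to (12,12) biject with Dyck paths of semilength 12, giving C_12. So Q = C_12 = 208012.
With 8 pairs the number of balanced bracket strings is the Catalan number C_8. So R = C_8 = 1430.
P + Q − R = 208012 + 208012 − 1430 = 414594.

414594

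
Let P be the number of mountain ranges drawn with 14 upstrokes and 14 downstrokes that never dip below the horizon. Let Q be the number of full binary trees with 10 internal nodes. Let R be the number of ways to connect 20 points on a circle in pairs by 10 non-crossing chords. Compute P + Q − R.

2674440

Paths of 14 up- and 14 down-steps that never dip below the axis are Dyck paths; their count is C_14. So P = C_14 = 2674440.
Full binary trees with n internal nodes are counted by C_n; here n = 10. So Q = C_10 = 16796.
Non-crossing perfect matchings of 2n points on a circle are counted by C_n; with 20 points, n = 10. So R = C_10 = 16796.
P + Q − R = 2674440 + 16796 − 16796 = 2674440.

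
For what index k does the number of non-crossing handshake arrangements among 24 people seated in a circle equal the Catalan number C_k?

12

With 24 = 2·12 people, non-crossing handshake pairings are non-crossing perfect matchings on a circle, counted by C_12.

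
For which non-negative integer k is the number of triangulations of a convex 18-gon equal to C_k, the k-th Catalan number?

A convex 18-gon is triangulated into 16 triangles, and the number of such triangulations is the Catalan number C_{18−2} = C_16.

16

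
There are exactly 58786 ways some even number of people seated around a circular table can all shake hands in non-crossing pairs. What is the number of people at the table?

Non-crossing handshake pairings of 2n people are counted by C_n; 58786 = C_11.
So n = 11, and there are 2n = 22 people.

22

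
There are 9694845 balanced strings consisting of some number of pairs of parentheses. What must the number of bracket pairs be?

15

Balanced strings of n bracket-pairs are counted by C_n; 9694845 = C_15.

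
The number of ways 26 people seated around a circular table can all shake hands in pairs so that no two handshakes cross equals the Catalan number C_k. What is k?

Non-crossing handshake pairings of 2n people are counted by C_n; 26 people gives n = 13.

13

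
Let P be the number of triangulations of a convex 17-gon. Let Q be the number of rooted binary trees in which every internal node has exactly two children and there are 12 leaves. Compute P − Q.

The number of triangulations of a 17-gon is the Catalan number C_15 (index = sides − 2). So P = C_15 = 9694845.
A full binary tree with L leaves has L−1 internal nodes and is counted by C_{L−1}; L = 12 gives C_11. So Q = C_11 = 58786.
P − Q = 9694845 − 58786 = 9636059.

9636059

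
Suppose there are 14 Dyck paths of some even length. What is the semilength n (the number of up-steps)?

Dyck paths of semilength n are counted by C_n, and C_4 = 14.

4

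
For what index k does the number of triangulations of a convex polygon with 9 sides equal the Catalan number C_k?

7

A convex 9-gon is triangulated into 7 triangles, and the number of such triangulations is the Catalan number C_{9−2} = C_7.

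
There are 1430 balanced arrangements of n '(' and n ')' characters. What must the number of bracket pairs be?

8

Balanced strings of n bracket-pairs are counted by C_n. Since C_8 = 1430, the index is 8.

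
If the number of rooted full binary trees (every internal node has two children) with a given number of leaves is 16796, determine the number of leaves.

Full binary trees with L leaves are counted by C_{L−1}. The Catalan number equal to 16796 is C_10.
So the index is 10, and the number of leaves is 10 + 1 = 11.

11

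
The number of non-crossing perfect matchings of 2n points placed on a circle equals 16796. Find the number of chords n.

10

Non-crossing pairings of 2n points on a circle are counted by C_n, and C_10 = 16796.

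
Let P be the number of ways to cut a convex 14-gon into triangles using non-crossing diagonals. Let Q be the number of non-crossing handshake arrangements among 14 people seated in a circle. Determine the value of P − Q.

207583

The number of triangulations of a 14-gon is the Catalan number C_12 (index = sides − 2). So P = C_12 = 208012.
Non-crossing handshake pairings of 2n people are counted by C_n; 14 people gives n = 7. So Q = C_7 = 429.
P − Q = 208012 − 429 = 207583.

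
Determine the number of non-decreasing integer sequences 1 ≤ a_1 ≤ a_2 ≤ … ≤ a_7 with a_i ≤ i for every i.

Such sub-staircase sequences of length n are counted by C_n; here n = 7.
C_7 = 429.

429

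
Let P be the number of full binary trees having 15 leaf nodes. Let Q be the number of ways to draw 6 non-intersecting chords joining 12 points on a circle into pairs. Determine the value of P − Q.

Full binary trees with 15 leaves have 15−1 = 14 internal nodes, so there are C_14 of them. So P = C_14 = 2674440.
Pairing 12 circle points by 6 non-crossing chords gives C_6 matchings. So Q = C_6 = 132.
P − Q = 2674440 − 132 = 2674308.

2674308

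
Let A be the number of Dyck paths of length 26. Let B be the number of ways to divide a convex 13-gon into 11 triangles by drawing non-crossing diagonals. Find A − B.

A Dyck path with 13 up-steps and 13 down-steps has semilength 13, so there are C_13 of them. So A = C_13 = 742900.
Triangulations of a convex m-gon are counted by C_{m−2}; with m = 13 this is C_11. So B = C_11 = 58786.
A − B = 742900 − 58786 = 684114.

684114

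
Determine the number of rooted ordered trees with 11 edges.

A rooted plane tree with 11 edges has 12 nodes, and the count is C_11.
C_11 = C(22,11)/12 = 705432/12 = 58786.

58786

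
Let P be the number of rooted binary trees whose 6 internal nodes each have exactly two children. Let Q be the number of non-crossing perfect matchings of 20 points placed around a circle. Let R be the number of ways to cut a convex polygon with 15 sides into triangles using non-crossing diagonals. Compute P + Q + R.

759828

Full binary trees with n internal nodes are counted by C_n; here n = 6. So P = C_6 = 132.
Non-crossing perfect matchings of 2n points on a circle are counted by C_n; with 20 points, n = 10. So Q = C_10 = 16796.
A convex 15-gon is triangulated into 13 triangles, and the number of such triangulations is the Catalan number C_{15−2} = C_13. So R = C_13 = 742900.
P + Q + R = 132 + 16796 + 742900 = 759828.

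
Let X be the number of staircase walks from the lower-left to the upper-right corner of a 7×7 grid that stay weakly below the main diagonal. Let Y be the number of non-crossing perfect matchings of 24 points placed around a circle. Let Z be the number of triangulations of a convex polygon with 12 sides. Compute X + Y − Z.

191645

Sub-diagonal monotone paths from (0,0) to (7,7) biject with Dyck paths of semilength 7, giving C_7. So X = C_7 = 429.
Non-crossing perfect matchings of 2n points on a circle are counted by C_n; with 24 points, n = 12. So Y = C_12 = 208012.
The number of triangulations of a 12-gon is the Catalan number C_10 (index = sides − 2). So Z = C_10 = 16796.
X + Y − Z = 429 + 208012 − 16796 = 191645.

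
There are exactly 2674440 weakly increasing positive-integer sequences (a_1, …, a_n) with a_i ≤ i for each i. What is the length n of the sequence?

14

Such sub-staircase sequences of length n are counted by C_n; 2674440 = C_14.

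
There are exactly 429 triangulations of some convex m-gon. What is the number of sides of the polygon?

Triangulations of a convex m-gon are counted by C_{m−2}. Since C_7 = 429, the index is 7.
So m − 2 = 7, giving m = 9 sides.

9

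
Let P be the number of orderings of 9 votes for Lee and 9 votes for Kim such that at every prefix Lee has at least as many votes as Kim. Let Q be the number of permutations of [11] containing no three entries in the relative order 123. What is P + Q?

Reading a vote for the leader as '(' and for the other as ')' turns such a sequence into a balanced string of 9 pairs, so the count is C_9. So P = C_9 = 4862.
Permutations of [n] avoiding any single length-3 pattern are counted by C_n; here n = 11. So Q = C_11 = 58786.
P + Q = 4862 + 58786 = 63648.

63648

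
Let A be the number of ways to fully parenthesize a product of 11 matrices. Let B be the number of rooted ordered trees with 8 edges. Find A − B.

15366

Parenthesizations of m factors correspond to full binary trees with m leaves, counted by C_{m−1}; m = 11 gives C_10. So A = C_10 = 16796.
A rooted plane tree with 8 edges has 9 nodes, and the count is C_8. So B = C_8 = 1430.
A − B = 16796 − 1430 = 15366.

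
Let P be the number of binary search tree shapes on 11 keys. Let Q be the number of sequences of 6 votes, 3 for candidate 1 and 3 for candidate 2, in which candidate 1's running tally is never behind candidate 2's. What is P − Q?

58781

There are C_n binary search tree shapes on n keys; with n = 11 that is C_11. So P = C_11 = 58786.
Ballot sequences with n votes each where one side never trails are Dyck words, counted by C_n; here n = 3. So Q = C_3 = 5.
P − Q = 58786 − 5 = 58781.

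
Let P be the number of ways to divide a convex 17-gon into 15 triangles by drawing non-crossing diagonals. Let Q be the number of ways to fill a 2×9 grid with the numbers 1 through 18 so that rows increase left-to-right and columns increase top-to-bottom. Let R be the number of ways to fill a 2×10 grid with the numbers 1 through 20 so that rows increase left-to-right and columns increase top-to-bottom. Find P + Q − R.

9682911

The number of triangulations of a 17-gon is the Catalan number C_15 (index = sides − 2). So P = C_15 = 9694845.
By the hook-length formula (or a Dyck-path bijection), SYT of shape 2×9 number C_9. So Q = C_9 = 4862.
By the hook-length formula (or a Dyck-path bijection), SYT of shape 2×10 number C_10. So R = C_10 = 16796.
P + Q − R = 9694845 + 4862 − 16796 = 9682911.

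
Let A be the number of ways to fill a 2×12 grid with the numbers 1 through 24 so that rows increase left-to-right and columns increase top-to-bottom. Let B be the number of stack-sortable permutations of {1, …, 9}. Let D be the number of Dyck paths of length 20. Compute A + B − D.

196078

By the hook-length formula (or a Dyck-path bijection), SYT of shape 2×12 number C_12. So A = C_12 = 208012.
By Knuth's characterisation, the stack-sortable permutations of length 9 are the 231-avoiders, numbering C_9. So B = C_9 = 4862.
Dyck paths of semilength n (length 2n) are counted by C_n; here n = 10. So D = C_10 = 16796.
A + B − D = 208012 + 4862 − 16796 = 196078.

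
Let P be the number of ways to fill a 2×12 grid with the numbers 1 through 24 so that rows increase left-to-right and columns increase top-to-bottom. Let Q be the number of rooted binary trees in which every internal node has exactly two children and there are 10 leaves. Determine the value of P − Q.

203150

By the hook-length formula (or a Dyck-path bijection), SYT of shape 2×12 number C_12. So P = C_12 = 208012.
Full binary trees with 10 leaves have 10−1 = 9 internal nodes, so there are C_9 of them. So Q = C_9 = 4862.
P − Q = 208012 − 4862 = 203150.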